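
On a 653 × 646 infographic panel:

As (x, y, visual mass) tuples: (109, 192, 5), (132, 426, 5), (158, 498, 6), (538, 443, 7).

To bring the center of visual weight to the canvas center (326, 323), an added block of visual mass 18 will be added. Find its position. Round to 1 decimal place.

New total weight: (5 + 5 + 6 + 7) + 18 = 41.
Along x: (5919 + 18·x) / 41 = 326 (existing moment 5·109 + 5·132 + 6·158 + 7·538 = 5919) ⇒ x = (13366 − 5919) / 18 ≈ 413.72.
Along y: (9179 + 18·y) / 41 = 323 (existing moment 5·192 + 5·426 + 6·498 + 7·443 = 9179) ⇒ y = (13243 − 9179) / 18 ≈ 225.78.

(413.7, 225.8)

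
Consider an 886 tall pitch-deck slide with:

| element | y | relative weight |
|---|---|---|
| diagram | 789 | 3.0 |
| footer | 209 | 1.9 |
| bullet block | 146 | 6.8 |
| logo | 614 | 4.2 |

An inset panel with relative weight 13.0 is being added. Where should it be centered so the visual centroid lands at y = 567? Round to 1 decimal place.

y ≈ 773.1

After adding the inset panel, total weight = 3.0 + 1.9 + 6.8 + 4.2 + 13.0 = 28.9.
y: target moment 28.9×567 = 16386.3; current 3.0·789 + 1.9·209 + 6.8·146 + 4.2·614 = 6335.7; the inset panel supplies 10050.6, so y = 10050.6/13.0 ≈ 773.12.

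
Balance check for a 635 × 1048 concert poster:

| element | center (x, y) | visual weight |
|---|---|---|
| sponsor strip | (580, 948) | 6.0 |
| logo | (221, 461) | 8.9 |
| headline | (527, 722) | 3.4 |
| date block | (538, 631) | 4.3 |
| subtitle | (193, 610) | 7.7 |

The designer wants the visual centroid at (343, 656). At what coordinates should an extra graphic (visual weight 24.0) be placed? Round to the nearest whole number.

(316, 665)

After adding the extra graphic, total weight = 6.0 + 8.9 + 3.4 + 4.3 + 7.7 + 24.0 = 54.3.
x: target moment 54.3×343 = 18624.9; current 6.0·580 + 8.9·221 + 3.4·527 + 4.3·538 + 7.7·193 = 11038.2; the extra graphic supplies 7586.7, so x = 7586.7/24.0 ≈ 316.11.
y: target moment 54.3×656 = 35620.8; current 6.0·948 + 8.9·461 + 3.4·722 + 4.3·631 + 7.7·610 = 19656.0; the extra graphic supplies 15964.8, so y = 15964.8/24.0 ≈ 665.20.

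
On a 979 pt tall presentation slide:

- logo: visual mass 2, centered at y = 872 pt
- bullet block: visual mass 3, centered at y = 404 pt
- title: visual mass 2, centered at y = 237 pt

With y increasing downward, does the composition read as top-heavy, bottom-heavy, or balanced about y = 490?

balanced

Total weight = 2 + 3 + 2 = 7.
y-moment: 2·872 + 3·404 + 2·237 = 3430; centroid 3430/7 ≈ 490.00.
That equals the midline 490 — balanced.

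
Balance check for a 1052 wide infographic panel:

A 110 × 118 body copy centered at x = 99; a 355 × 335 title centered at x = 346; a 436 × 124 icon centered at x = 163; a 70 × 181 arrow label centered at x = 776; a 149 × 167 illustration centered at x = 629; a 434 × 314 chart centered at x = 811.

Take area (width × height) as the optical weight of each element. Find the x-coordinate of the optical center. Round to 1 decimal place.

x ≈ 520.4

Areas → weights: body copy 110·118 = 12980, title 355·335 = 118925, icon 436·124 = 54064, arrow label 70·181 = 12670, illustration 149·167 = 24883, chart 434·314 = 136276; Σw = 359798.
Σw·x = 187248665; x̄ = 187248665/359798 ≈ 520.43.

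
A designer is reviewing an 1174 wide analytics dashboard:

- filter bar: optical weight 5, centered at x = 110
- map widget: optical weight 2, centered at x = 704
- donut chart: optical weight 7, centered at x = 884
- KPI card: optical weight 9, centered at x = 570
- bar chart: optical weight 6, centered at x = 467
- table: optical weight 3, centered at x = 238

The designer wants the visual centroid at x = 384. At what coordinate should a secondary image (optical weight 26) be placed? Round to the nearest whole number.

x ≈ 211

New total weight: (5 + 2 + 7 + 9 + 6 + 3) + 26 = 58.
x: need Σw·x = 58·384 = 22272. Existing = 5·110 + 2·704 + 7·884 + 9·570 + 6·467 + 3·238 = 16792. Remainder 5480 / 26 ≈ 210.77.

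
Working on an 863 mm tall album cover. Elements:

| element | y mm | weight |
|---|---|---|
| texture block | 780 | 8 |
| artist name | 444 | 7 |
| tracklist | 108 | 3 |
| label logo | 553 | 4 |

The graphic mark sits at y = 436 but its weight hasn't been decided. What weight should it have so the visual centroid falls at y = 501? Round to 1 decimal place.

w ≈ 13.3

Existing Σw = 22 (8 + 7 + 3 + 4); existing moment 8·780 + 7·444 + 3·108 + 4·553 = 11884.
For the centroid to hit 501: (11884 + w·436) / (22 + w) = 501.
Solving: w = (501·22 − 11884) / (436 − 501) = -862 / -65 ≈ 13.26.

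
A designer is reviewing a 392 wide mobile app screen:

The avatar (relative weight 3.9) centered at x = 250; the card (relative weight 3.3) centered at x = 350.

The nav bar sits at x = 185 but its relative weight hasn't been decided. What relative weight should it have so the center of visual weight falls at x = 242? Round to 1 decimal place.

w ≈ 6.8

Known weights sum to 3.9 + 3.3 = 7.2; their moment is 3.9·250 + 3.3·350 = 2130.0.
Set Σw·x/Σw = 242: (2130.0 + 185w) = 242·(7.2 + w).
So w = (242·7.2 − 2130.0)/(185 − 242) = -387.6/-57 ≈ 6.80.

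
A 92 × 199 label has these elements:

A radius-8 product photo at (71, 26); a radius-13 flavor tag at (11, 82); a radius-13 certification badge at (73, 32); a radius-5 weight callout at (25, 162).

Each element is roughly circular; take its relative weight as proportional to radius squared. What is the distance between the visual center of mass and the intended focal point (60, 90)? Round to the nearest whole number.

Weights ∝ r²: product photo 8² = 64, flavor tag 13² = 169, certification badge 13² = 169, weight callout 5² = 25; Σw = 427.
x: (64·71 + 169·11 + 169·73 + 25·25) / 427 = 19365 / 427 ≈ 45.35
y: (64·26 + 169·82 + 169·32 + 25·162) / 427 = 24980 / 427 ≈ 58.50
From (60, 90): dx = -14.65, dy = -31.50, so the distance is √(dx²+dy²) ≈ 34.74.

≈ 35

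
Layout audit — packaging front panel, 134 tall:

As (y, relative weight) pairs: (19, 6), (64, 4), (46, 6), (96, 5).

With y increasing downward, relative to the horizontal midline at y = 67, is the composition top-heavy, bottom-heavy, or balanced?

Total weight = 6 + 4 + 6 + 5 = 21.
y: (6·19 + 4·64 + 6·46 + 5·96) / 21 = 1126 / 21 ≈ 53.62
53.6 lies above (smaller y than) the midline 67, so the layout is top-heavy.

top-heavy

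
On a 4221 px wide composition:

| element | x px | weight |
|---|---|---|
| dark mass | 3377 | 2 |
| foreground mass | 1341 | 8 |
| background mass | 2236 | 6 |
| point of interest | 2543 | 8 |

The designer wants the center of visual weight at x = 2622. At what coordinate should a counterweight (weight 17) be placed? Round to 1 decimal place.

x ≈ 3309.4

With the counterweight, Σw becomes 2 + 8 + 6 + 8 + 17 = 41.
x: need Σw·x = 41·2622 = 107502. Existing = 2·3377 + 8·1341 + 6·2236 + 8·2543 = 51242. Remainder 56260 / 17 ≈ 3309.41.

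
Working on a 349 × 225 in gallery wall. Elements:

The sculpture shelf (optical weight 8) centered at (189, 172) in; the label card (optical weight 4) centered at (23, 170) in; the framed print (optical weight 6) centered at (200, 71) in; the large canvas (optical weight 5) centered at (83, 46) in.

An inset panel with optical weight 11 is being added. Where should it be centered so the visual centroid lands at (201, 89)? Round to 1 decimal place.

After adding the inset panel, total weight = 8 + 4 + 6 + 5 + 11 = 34.
x: target moment 34×201 = 6834; current 8·189 + 4·23 + 6·200 + 5·83 = 3219; the inset panel supplies 3615, so x = 3615/11 ≈ 328.64.
y: target moment 34×89 = 3026; current 8·172 + 4·170 + 6·71 + 5·46 = 2712; the inset panel supplies 314, so y = 314/11 ≈ 28.55.

(328.6, 28.5)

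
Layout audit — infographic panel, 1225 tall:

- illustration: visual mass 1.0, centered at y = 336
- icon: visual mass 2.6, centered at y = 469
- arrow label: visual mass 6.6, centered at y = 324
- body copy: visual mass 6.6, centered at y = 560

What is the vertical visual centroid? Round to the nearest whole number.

Total weight = 1.0 + 2.6 + 6.6 + 6.6 = 16.8.
y-moment: 1.0·336 + 2.6·469 + 6.6·324 + 6.6·560 = 7389.8; centroid 7389.8/16.8 ≈ 439.87.

y ≈ 440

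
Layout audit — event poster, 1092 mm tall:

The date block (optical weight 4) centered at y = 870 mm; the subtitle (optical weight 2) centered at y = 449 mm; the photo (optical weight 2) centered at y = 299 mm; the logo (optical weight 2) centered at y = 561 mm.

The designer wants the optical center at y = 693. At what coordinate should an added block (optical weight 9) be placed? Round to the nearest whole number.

y ≈ 785

After adding the added block, total weight = 4 + 2 + 2 + 2 + 9 = 19.
y: need Σw·y = 19·693 = 13167. Existing = 4·870 + 2·449 + 2·299 + 2·561 = 6098. Remainder 7069 / 9 ≈ 785.44.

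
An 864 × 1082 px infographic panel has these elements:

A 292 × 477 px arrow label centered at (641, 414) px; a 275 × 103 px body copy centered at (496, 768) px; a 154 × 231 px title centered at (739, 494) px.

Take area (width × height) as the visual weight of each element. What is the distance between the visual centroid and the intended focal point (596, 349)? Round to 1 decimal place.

Areas → weights: arrow label 292·477 = 139284, body copy 275·103 = 28325, title 154·231 = 35574; Σw = 203183.
x-moment: 139284·641 + 28325·496 + 35574·739 = 129619430; centroid 129619430/203183 ≈ 637.94.
y-moment: 139284·414 + 28325·768 + 35574·494 = 96990732; centroid 96990732/203183 ≈ 477.36.
From (596, 349): dx = 41.94, dy = 128.36, so the distance is √(dx²+dy²) ≈ 135.04.

≈ 135.0 px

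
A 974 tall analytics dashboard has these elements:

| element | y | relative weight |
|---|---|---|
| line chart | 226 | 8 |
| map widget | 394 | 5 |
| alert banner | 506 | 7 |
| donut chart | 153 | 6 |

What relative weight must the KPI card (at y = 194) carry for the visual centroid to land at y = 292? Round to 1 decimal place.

Fixed elements: Σw = 8 + 5 + 7 + 6 = 26, Σw·y = 8·226 + 5·394 + 7·506 + 6·153 = 8238.
Set Σw·y/Σw = 292: (8238 + 194w) = 292·(26 + w).
So w = (292·26 − 8238)/(194 − 292) = -646/-98 ≈ 6.59.

w ≈ 6.6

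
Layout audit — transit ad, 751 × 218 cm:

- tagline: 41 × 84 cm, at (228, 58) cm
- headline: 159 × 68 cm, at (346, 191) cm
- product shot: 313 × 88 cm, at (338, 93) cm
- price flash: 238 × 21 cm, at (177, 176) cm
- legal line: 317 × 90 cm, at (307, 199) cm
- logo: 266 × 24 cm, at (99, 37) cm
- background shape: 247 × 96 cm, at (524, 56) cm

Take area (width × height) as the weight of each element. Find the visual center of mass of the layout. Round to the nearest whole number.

Taking area as weight: tagline 41·84 = 3444, headline 159·68 = 10812, product shot 313·88 = 27544, price flash 238·21 = 4998, legal line 317·90 = 28530, logo 266·24 = 6384, background shape 247·96 = 23712. Sum 105424.
x-moment: 3444·228 + 10812·346 + 27544·338 + 4998·177 + 28530·307 + 6384·99 + 23712·524 = 36536516; centroid 36536516/105424 ≈ 346.57.
y-moment: 3444·58 + 10812·191 + 27544·93 + 4998·176 + 28530·199 + 6384·37 + 23712·56 = 12947634; centroid 12947634/105424 ≈ 122.81.

(347, 123)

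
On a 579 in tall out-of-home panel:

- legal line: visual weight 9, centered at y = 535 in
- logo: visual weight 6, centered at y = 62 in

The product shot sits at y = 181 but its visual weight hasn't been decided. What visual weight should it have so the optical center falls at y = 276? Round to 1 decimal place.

w ≈ 11.0

Existing Σw = 15 (9 + 6); existing moment 9·535 + 6·62 = 5187.
For the centroid to hit 276: (5187 + w·181) / (15 + w) = 276.
So w = (276·15 − 5187)/(181 − 276) = -1047/-95 ≈ 11.02.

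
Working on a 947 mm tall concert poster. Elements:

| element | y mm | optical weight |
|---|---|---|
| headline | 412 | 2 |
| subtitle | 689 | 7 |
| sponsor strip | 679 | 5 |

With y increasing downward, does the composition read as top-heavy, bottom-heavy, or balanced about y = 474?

bottom-heavy

Weights sum to 2 + 7 + 5 = 14.
y-moment: 2·412 + 7·689 + 5·679 = 9042; centroid 9042/14 ≈ 645.86.
Since 645.9 is below (larger y than) 474, the composition reads bottom-heavy.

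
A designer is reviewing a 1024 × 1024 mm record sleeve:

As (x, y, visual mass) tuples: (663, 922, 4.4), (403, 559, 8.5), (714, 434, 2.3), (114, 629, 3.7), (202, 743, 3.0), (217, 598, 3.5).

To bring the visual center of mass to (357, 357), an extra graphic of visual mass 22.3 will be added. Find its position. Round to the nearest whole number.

(325, 26)

New total weight: (4.4 + 8.5 + 2.3 + 3.7 + 3.0 + 3.5) + 22.3 = 47.7.
x: need Σw·x = 47.7·357 = 17028.9. Existing = 4.4·663 + 8.5·403 + 2.3·714 + 3.7·114 + 3.0·202 + 3.5·217 = 9772.2. Remainder 7256.7 / 22.3 ≈ 325.41.
y: need Σw·y = 47.7·357 = 17028.9. Existing = 4.4·922 + 8.5·559 + 2.3·434 + 3.7·629 + 3.0·743 + 3.5·598 = 16455.8. Remainder 573.1 / 22.3 ≈ 25.70.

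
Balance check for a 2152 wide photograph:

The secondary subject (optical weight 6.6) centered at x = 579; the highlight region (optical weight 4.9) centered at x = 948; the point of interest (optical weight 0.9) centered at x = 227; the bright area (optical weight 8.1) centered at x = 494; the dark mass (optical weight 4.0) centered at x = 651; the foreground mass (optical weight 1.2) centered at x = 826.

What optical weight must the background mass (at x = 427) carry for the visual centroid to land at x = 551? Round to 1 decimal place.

w ≈ 17.0

Existing Σw = 25.7 (6.6 + 4.9 + 0.9 + 8.1 + 4.0 + 1.2); existing moment 6.6·579 + 4.9·948 + 0.9·227 + 8.1·494 + 4.0·651 + 1.2·826 = 16267.5.
For the centroid to hit 551: (16267.5 + w·427) / (25.7 + w) = 551.
Rearranging, w·(427 − 551) = 551·25.7 − 16267.5 = -2106.8, so w ≈ -2106.8/-124 = 16.99.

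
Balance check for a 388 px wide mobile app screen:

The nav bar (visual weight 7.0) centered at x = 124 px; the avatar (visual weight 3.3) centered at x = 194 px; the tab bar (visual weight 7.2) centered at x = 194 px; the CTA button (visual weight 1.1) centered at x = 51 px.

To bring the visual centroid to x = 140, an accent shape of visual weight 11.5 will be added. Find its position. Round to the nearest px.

New total weight: (7.0 + 3.3 + 7.2 + 1.1) + 11.5 = 30.1.
Along x: (2961.1 + 11.5·x) / 30.1 = 140 (existing moment 7.0·124 + 3.3·194 + 7.2·194 + 1.1·51 = 2961.1) ⇒ x = (4214.0 − 2961.1) / 11.5 ≈ 108.95.

x ≈ 109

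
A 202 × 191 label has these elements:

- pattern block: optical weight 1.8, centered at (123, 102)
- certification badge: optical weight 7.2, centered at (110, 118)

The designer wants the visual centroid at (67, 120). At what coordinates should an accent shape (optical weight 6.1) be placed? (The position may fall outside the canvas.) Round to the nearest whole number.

After adding the accent shape, total weight = 1.8 + 7.2 + 6.1 = 15.1.
x: target moment 15.1×67 = 1011.7; current 1.8·123 + 7.2·110 = 1013.4; the accent shape supplies -1.7, so x = -1.7/6.1 ≈ -0.28.
y: target moment 15.1×120 = 1812.0; current 1.8·102 + 7.2·118 = 1033.2; the accent shape supplies 778.8, so y = 778.8/6.1 ≈ 127.67.

(0, 128)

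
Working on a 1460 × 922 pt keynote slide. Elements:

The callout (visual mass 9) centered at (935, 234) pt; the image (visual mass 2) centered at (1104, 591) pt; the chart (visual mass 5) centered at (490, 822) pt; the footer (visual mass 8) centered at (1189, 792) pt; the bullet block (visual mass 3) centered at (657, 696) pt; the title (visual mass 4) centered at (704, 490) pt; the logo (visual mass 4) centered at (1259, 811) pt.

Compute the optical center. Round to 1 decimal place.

Σw = 9 + 2 + 5 + 8 + 3 + 4 + 4 = 35.
x: (9·935 + 2·1104 + 5·490 + 8·1189 + 3·657 + 4·704 + 4·1259) / 35 = 32408 / 35 ≈ 925.94
y: (9·234 + 2·591 + 5·822 + 8·792 + 3·696 + 4·490 + 4·811) / 35 = 21026 / 35 ≈ 600.74

(925.9, 600.7)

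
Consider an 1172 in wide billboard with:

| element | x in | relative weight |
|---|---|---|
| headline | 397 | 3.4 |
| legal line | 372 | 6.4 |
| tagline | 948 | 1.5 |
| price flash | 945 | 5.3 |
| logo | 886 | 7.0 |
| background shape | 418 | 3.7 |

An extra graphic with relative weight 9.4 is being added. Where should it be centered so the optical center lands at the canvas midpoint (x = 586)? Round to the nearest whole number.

New total weight: (3.4 + 6.4 + 1.5 + 5.3 + 7.0 + 3.7) + 9.4 = 36.7.
Along x: (17909.7 + 9.4·x) / 36.7 = 586 (existing moment 3.4·397 + 6.4·372 + 1.5·948 + 5.3·945 + 7.0·886 + 3.7·418 = 17909.7) ⇒ x = (21506.2 − 17909.7) / 9.4 ≈ 382.61.

x ≈ 383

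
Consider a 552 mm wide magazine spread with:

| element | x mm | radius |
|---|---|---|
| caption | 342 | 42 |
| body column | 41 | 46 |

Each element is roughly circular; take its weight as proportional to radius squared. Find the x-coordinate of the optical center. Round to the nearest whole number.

Weights ∝ r²: caption 42² = 1764, body column 46² = 2116; Σw = 3880.
x-moment: 1764·342 + 2116·41 = 690044; centroid 690044/3880 ≈ 177.85.

x ≈ 178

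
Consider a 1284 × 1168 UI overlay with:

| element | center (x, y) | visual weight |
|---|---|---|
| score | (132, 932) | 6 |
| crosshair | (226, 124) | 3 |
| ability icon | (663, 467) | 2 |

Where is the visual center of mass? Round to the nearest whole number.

Σw = 6 + 3 + 2 = 11.
x: (6·132 + 3·226 + 2·663) / 11 = 2796 / 11 ≈ 254.18
y: (6·932 + 3·124 + 2·467) / 11 = 6898 / 11 ≈ 627.09

(254, 627)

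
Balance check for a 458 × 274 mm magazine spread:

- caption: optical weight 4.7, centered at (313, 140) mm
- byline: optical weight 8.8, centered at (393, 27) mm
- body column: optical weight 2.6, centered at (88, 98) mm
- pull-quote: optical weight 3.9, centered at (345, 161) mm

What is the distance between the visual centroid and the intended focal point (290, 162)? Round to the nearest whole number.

Σw = 4.7 + 8.8 + 2.6 + 3.9 = 20.0.
x: (4.7·313 + 8.8·393 + 2.6·88 + 3.9·345) / 20.0 = 6503.8 / 20.0 ≈ 325.19
y: (4.7·140 + 8.8·27 + 2.6·98 + 3.9·161) / 20.0 = 1778.3 / 20.0 ≈ 88.91
Relative to (290, 162): Δ = (35.19, -73.09); |Δ| = √(35.19² + -73.09²) ≈ 81.12.

≈ 81 mm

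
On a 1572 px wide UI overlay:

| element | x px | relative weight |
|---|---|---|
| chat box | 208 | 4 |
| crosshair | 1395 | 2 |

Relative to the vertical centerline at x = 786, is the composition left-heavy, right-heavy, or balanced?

left-heavy

Total weight = 4 + 2 = 6.
x-moment: 4·208 + 2·1395 = 3622; centroid 3622/6 ≈ 603.67.
Since 603.7 is left of 786, the composition reads left-heavy.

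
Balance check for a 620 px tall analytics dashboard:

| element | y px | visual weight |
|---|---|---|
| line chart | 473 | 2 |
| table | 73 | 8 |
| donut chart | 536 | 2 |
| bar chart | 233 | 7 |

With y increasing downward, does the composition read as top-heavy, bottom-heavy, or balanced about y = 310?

Weights sum to 2 + 8 + 2 + 7 = 19.
y: (2·473 + 8·73 + 2·536 + 7·233) / 19 = 4233 / 19 ≈ 222.79
222.8 vs midline 310 → top-heavy.

top-heavy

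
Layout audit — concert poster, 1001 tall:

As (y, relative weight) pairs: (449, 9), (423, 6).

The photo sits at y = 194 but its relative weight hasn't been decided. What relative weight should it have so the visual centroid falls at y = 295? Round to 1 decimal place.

Fixed elements: Σw = 9 + 6 = 15, Σw·y = 9·449 + 6·423 = 6579.
Set Σw·y/Σw = 295: (6579 + 194w) = 295·(15 + w).
Solving: w = (295·15 − 6579) / (194 − 295) = -2154 / -101 ≈ 21.33.

w ≈ 21.3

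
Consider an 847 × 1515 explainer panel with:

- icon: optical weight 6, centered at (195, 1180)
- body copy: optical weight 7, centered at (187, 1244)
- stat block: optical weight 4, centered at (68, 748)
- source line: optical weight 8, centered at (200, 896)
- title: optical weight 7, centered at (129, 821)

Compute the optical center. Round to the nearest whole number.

(164, 990)

Total weight = 6 + 7 + 4 + 8 + 7 = 32.
x: (6·195 + 7·187 + 4·68 + 8·200 + 7·129) / 32 = 5254 / 32 ≈ 164.19
y: (6·1180 + 7·1244 + 4·748 + 8·896 + 7·821) / 32 = 31695 / 32 ≈ 990.47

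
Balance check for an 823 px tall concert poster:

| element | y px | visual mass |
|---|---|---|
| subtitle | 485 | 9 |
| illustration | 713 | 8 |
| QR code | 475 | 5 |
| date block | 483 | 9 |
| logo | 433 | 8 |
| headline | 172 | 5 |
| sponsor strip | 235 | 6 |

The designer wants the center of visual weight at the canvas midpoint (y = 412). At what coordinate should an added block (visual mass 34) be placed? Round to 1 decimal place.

y ≈ 355.4

After adding the added block, total weight = 9 + 8 + 5 + 9 + 8 + 5 + 6 + 34 = 84.
y: target moment 84×412 = 34608; current 9·485 + 8·713 + 5·475 + 9·483 + 8·433 + 5·172 + 6·235 = 22525; the added block supplies 12083, so y = 12083/34 ≈ 355.38.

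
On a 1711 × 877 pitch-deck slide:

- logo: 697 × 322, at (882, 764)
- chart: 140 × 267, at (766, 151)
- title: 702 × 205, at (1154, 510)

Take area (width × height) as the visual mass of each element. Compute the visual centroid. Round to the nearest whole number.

Areas: logo 697·322 = 224434, chart 140·267 = 37380, title 702·205 = 143910. Total weight = 405724.
Σw·x = 224434·882 + 37380·766 + 143910·1154 = 392656008, so x̄ = 392656008/405724 ≈ 967.79.
Σw·y = 224434·764 + 37380·151 + 143910·510 = 250506056, so ȳ = 250506056/405724 ≈ 617.43.

(968, 617)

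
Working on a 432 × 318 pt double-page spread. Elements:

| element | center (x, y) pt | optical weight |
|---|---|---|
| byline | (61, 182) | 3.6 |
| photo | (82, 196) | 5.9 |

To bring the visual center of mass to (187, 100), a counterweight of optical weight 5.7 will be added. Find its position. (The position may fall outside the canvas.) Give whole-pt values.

With the counterweight, Σw becomes 3.6 + 5.9 + 5.7 = 15.2.
x: need Σw·x = 15.2·187 = 2842.4. Existing = 3.6·61 + 5.9·82 = 703.4. Remainder 2139.0 / 5.7 ≈ 375.26.
y: need Σw·y = 15.2·100 = 1520.0. Existing = 3.6·182 + 5.9·196 = 1811.6. Remainder -291.6 / 5.7 ≈ -51.16.

(375, -51)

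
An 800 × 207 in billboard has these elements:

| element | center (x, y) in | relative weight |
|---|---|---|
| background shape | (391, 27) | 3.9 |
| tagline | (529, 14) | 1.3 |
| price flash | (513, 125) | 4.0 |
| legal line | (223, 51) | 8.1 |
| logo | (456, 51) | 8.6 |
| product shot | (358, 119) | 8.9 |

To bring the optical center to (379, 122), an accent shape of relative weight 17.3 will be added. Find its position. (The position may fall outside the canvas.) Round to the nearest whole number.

After adding the accent shape, total weight = 3.9 + 1.3 + 4.0 + 8.1 + 8.6 + 8.9 + 17.3 = 52.1.
x: need Σw·x = 52.1·379 = 19745.9. Existing = 3.9·391 + 1.3·529 + 4.0·513 + 8.1·223 + 8.6·456 + 8.9·358 = 13178.7. Remainder 6567.2 / 17.3 ≈ 379.61.
y: need Σw·y = 52.1·122 = 6356.2. Existing = 3.9·27 + 1.3·14 + 4.0·125 + 8.1·51 + 8.6·51 + 8.9·119 = 2534.3. Remainder 3821.9 / 17.3 ≈ 220.92.

(380, 221)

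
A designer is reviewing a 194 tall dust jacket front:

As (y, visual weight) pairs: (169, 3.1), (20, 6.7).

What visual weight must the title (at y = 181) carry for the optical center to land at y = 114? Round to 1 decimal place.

Existing Σw = 9.8 (3.1 + 6.7); existing moment 3.1·169 + 6.7·20 = 657.9.
Balance at y = 114 requires (657.9 + w·181) / (9.8 + w) = 114.
So w = (114·9.8 − 657.9)/(181 − 114) = 459.3/67 ≈ 6.86.

w ≈ 6.9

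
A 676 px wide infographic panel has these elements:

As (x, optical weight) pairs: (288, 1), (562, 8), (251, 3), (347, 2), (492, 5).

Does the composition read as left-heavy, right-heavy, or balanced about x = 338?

Σw = 1 + 8 + 3 + 2 + 5 = 19.
Σw·x = 1·288 + 8·562 + 3·251 + 2·347 + 5·492 = 8691, so x̄ = 8691/19 ≈ 457.42.
457.4 lies right of the midline 338, so the layout is right-heavy.

right-heavy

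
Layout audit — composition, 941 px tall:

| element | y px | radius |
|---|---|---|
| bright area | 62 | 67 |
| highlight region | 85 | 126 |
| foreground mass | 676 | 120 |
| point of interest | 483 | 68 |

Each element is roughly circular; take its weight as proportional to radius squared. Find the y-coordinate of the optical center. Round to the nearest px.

Weights ∝ r²: bright area 67² = 4489, highlight region 126² = 15876, foreground mass 120² = 14400, point of interest 68² = 4624; Σw = 39389.
Σw·y = 4489·62 + 15876·85 + 14400·676 + 4624·483 = 13595570, so ȳ = 13595570/39389 ≈ 345.16.

y ≈ 345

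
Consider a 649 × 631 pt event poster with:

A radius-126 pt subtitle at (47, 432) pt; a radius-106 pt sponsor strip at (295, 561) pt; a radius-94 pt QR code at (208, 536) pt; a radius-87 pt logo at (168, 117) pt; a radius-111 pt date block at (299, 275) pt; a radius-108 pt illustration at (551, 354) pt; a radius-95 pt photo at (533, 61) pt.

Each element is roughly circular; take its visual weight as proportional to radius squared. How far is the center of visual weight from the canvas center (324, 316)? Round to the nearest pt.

Weights ∝ r²: subtitle 126² = 15876, sponsor strip 106² = 11236, QR code 94² = 8836, logo 87² = 7569, date block 111² = 12321, illustration 108² = 11664, photo 95² = 9025; Σw = 76527.
Σw·x = 22091440; x̄ = 22091440/76527 ≈ 288.68.
Σw·y = 26851353; ȳ = 26851353/76527 ≈ 350.87.
From (324, 316): dx = -35.32, dy = 34.87, so the distance is √(dx²+dy²) ≈ 49.64.

≈ 50 pt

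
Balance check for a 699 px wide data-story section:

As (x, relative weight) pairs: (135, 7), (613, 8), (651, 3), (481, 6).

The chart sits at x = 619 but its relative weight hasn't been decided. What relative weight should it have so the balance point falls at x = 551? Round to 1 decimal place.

Fixed elements: Σw = 7 + 8 + 3 + 6 = 24, Σw·x = 7·135 + 8·613 + 3·651 + 6·481 = 10688.
Set Σw·x/Σw = 551: (10688 + 619w) = 551·(24 + w).
So w = (551·24 − 10688)/(619 − 551) = 2536/68 ≈ 37.29.

w ≈ 37.3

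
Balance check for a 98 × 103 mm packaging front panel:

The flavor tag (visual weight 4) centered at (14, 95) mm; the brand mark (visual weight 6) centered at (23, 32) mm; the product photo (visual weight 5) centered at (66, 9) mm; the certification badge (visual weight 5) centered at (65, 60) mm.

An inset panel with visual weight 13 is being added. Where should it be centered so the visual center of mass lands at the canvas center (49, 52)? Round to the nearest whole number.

(59, 61)

After adding the inset panel, total weight = 4 + 6 + 5 + 5 + 13 = 33.
x: target moment 33×49 = 1617; current 4·14 + 6·23 + 5·66 + 5·65 = 849; the inset panel supplies 768, so x = 768/13 ≈ 59.08.
y: target moment 33×52 = 1716; current 4·95 + 6·32 + 5·9 + 5·60 = 917; the inset panel supplies 799, so y = 799/13 ≈ 61.46.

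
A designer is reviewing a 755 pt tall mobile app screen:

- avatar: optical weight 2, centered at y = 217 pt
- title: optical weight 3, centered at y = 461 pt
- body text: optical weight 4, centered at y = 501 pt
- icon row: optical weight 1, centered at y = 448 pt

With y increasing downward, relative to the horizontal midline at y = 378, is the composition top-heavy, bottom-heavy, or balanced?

Weights sum to 2 + 3 + 4 + 1 = 10.
Σw·y = 2·217 + 3·461 + 4·501 + 1·448 = 4269, so ȳ = 4269/10 ≈ 426.90.
426.9 vs midline 378 → bottom-heavy.

bottom-heavy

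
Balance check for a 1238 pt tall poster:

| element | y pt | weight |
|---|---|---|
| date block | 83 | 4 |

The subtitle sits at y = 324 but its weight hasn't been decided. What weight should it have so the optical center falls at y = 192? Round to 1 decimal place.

w ≈ 3.3

The single fixed element contributes weight 4, moment 4·83 = 332.
Set Σw·y/Σw = 192: (332 + 324w) = 192·(4 + w).
So w = (192·4 − 332)/(324 − 192) = 436/132 ≈ 3.30.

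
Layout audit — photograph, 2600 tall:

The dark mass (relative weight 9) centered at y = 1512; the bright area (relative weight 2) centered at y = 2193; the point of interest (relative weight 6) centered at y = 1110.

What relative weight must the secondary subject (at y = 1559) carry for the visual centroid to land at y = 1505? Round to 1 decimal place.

Fixed elements: Σw = 9 + 2 + 6 = 17, Σw·y = 9·1512 + 2·2193 + 6·1110 = 24654.
Set Σw·y/Σw = 1505: (24654 + 1559w) = 1505·(17 + w).
Rearranging, w·(1559 − 1505) = 1505·17 − 24654 = 931, so w ≈ 931/54 = 17.24.

w ≈ 17.2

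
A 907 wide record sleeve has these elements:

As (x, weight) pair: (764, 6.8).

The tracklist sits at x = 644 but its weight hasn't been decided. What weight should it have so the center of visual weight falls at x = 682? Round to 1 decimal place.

w ≈ 14.7

The single fixed element contributes weight 6.8, moment 6.8·764 = 5195.2.
Set Σw·x/Σw = 682: (5195.2 + 644w) = 682·(6.8 + w).
Solving: w = (682·6.8 − 5195.2) / (644 − 682) = -557.6 / -38 ≈ 14.67.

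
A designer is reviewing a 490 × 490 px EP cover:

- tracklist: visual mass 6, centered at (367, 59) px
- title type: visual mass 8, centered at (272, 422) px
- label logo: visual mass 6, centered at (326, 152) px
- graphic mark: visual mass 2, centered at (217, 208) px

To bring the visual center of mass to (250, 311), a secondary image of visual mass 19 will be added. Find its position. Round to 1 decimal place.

(183.3, 404.9)

After adding the secondary image, total weight = 6 + 8 + 6 + 2 + 19 = 41.
x: need Σw·x = 41·250 = 10250. Existing = 6·367 + 8·272 + 6·326 + 2·217 = 6768. Remainder 3482 / 19 ≈ 183.26.
y: need Σw·y = 41·311 = 12751. Existing = 6·59 + 8·422 + 6·152 + 2·208 = 5058. Remainder 7693 / 19 ≈ 404.89.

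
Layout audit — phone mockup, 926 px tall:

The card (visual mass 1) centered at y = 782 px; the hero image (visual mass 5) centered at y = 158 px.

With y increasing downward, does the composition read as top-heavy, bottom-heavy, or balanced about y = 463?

top-heavy

Total weight = 1 + 5 = 6.
y-moment: 1·782 + 5·158 = 1572; centroid 1572/6 ≈ 262.00.
262.0 lies above (smaller y than) the midline 463, so the layout is top-heavy.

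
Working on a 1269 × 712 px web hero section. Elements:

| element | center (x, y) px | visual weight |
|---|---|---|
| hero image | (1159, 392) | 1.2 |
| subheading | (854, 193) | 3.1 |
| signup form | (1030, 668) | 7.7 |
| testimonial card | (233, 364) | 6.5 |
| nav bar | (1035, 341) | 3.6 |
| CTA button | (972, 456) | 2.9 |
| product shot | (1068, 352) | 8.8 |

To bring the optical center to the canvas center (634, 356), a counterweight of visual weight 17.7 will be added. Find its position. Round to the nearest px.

(182, 232)

After adding the counterweight, total weight = 1.2 + 3.1 + 7.7 + 6.5 + 3.6 + 2.9 + 8.8 + 17.7 = 51.5.
x: target moment 51.5×634 = 32651.0; current 1.2·1159 + 3.1·854 + 7.7·1030 + 6.5·233 + 3.6·1035 + 2.9·972 + 8.8·1068 = 29426.9; the counterweight supplies 3224.1, so x = 3224.1/17.7 ≈ 182.15.
y: target moment 51.5×356 = 18334.0; current 1.2·392 + 3.1·193 + 7.7·668 + 6.5·364 + 3.6·341 + 2.9·456 + 8.8·352 = 14225.9; the counterweight supplies 4108.1, so y = 4108.1/17.7 ≈ 232.10.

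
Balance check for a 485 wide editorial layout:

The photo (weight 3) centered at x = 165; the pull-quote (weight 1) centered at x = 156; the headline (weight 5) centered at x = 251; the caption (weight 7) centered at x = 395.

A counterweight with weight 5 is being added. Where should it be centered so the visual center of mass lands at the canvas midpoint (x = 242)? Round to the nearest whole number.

x ≈ 82

With the counterweight, Σw becomes 3 + 1 + 5 + 7 + 5 = 21.
x: need Σw·x = 21·242 = 5082. Existing = 3·165 + 1·156 + 5·251 + 7·395 = 4671. Remainder 411 / 5 ≈ 82.20.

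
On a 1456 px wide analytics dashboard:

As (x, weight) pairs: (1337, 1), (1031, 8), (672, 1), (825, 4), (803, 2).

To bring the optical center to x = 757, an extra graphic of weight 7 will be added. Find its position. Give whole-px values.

New total weight: (1 + 8 + 1 + 4 + 2) + 7 = 23.
x: need Σw·x = 23·757 = 17411. Existing = 1·1337 + 8·1031 + 1·672 + 4·825 + 2·803 = 15163. Remainder 2248 / 7 ≈ 321.14.

x ≈ 321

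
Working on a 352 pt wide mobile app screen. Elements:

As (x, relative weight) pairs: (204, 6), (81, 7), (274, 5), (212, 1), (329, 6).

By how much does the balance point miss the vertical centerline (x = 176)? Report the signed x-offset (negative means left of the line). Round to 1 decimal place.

Total weight = 6 + 7 + 5 + 1 + 6 = 25.
Σw·x = 6·204 + 7·81 + 5·274 + 1·212 + 6·329 = 5347, so x̄ = 5347/25 ≈ 213.88.
Against x = 176, that's 213.88 − 176 = 37.88.

≈ 37.9 pt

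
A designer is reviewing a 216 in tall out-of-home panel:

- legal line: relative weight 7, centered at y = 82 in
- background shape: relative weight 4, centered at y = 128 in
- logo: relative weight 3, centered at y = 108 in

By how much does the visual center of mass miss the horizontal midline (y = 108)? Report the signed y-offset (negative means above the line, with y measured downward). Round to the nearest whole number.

≈ -7 in

Σw = 7 + 4 + 3 = 14.
y-moment: 7·82 + 4·128 + 3·108 = 1410; centroid 1410/14 ≈ 100.71.
Offset from y = 108: 100.71 − 108 ≈ -7.29.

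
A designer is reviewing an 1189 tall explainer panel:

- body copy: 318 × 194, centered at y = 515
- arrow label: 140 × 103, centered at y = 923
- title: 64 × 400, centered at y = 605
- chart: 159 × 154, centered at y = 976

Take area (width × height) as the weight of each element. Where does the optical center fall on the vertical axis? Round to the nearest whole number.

Areas → weights: body copy 318·194 = 61692, arrow label 140·103 = 14420, title 64·400 = 25600, chart 159·154 = 24486; Σw = 126198.
y: (61692·515 + 14420·923 + 25600·605 + 24486·976) / 126198 = 84467376 / 126198 ≈ 669.32

y ≈ 669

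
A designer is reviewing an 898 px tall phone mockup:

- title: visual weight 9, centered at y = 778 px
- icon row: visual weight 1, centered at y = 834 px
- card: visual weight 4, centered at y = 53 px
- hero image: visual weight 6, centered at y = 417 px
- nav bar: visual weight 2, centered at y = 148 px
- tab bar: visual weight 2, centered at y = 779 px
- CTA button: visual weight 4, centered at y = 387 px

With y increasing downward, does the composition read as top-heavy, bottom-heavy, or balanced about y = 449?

bottom-heavy

Σw = 9 + 1 + 4 + 6 + 2 + 2 + 4 = 28.
y: (9·778 + 1·834 + 4·53 + 6·417 + 2·148 + 2·779 + 4·387) / 28 = 13952 / 28 ≈ 498.29
498.3 lies below (larger y than) the midline 449, so the layout is bottom-heavy.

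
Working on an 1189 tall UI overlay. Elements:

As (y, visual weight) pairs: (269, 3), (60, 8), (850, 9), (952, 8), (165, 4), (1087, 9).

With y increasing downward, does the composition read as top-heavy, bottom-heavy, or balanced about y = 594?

Weights sum to 3 + 8 + 9 + 8 + 4 + 9 = 41.
Σw·y = 3·269 + 8·60 + 9·850 + 8·952 + 4·165 + 9·1087 = 26996, so ȳ = 26996/41 ≈ 658.44.
658.4 vs midline 594 → bottom-heavy.

bottom-heavy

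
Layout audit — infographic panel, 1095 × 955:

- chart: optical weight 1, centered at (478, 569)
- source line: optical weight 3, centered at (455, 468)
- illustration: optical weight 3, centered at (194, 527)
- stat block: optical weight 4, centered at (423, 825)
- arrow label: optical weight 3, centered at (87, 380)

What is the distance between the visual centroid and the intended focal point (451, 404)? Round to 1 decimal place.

Total weight = 1 + 3 + 3 + 4 + 3 = 14.
x: (1·478 + 3·455 + 3·194 + 4·423 + 3·87) / 14 = 4378 / 14 ≈ 312.71
y: (1·569 + 3·468 + 3·527 + 4·825 + 3·380) / 14 = 7994 / 14 ≈ 571.00
Relative to (451, 404): Δ = (-138.29, 167.00); |Δ| = √(-138.29² + 167.00²) ≈ 216.82.

≈ 216.8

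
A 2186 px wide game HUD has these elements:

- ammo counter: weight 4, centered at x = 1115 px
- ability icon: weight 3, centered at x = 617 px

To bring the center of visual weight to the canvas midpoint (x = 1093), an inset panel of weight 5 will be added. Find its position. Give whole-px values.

After adding the inset panel, total weight = 4 + 3 + 5 = 12.
x: target moment 12×1093 = 13116; current 4·1115 + 3·617 = 6311; the inset panel supplies 6805, so x = 6805/5 ≈ 1361.00.

x ≈ 1361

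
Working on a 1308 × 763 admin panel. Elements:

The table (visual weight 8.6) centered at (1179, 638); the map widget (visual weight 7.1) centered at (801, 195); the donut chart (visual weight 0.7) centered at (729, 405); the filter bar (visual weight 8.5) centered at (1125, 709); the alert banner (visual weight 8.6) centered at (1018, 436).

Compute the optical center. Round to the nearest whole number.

(1034, 505)

Weights sum to 8.6 + 7.1 + 0.7 + 8.5 + 8.6 = 33.5.
x: (8.6·1179 + 7.1·801 + 0.7·729 + 8.5·1125 + 8.6·1018) / 33.5 = 34654.1 / 33.5 ≈ 1034.45
y: (8.6·638 + 7.1·195 + 0.7·405 + 8.5·709 + 8.6·436) / 33.5 = 16930.9 / 33.5 ≈ 505.40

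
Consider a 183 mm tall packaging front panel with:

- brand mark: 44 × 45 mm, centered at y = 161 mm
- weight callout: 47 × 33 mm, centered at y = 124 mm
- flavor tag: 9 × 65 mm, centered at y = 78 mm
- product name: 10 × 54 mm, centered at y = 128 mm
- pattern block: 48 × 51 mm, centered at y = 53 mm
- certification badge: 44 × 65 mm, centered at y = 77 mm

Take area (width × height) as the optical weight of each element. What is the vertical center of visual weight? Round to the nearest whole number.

Areas → weights: brand mark 44·45 = 1980, weight callout 47·33 = 1551, flavor tag 9·65 = 585, product name 10·54 = 540, pattern block 48·51 = 2448, certification badge 44·65 = 2860; Σw = 9964.
Σw·y = 1980·161 + 1551·124 + 585·78 + 540·128 + 2448·53 + 2860·77 = 975818, so ȳ = 975818/9964 ≈ 97.93.

y ≈ 98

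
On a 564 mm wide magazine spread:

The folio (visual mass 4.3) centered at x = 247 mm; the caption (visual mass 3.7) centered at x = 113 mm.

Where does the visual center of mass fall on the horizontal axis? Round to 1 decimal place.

x ≈ 185.0

Weights sum to 4.3 + 3.7 = 8.0.
x-moment: 4.3·247 + 3.7·113 = 1480.2; centroid 1480.2/8.0 ≈ 185.02.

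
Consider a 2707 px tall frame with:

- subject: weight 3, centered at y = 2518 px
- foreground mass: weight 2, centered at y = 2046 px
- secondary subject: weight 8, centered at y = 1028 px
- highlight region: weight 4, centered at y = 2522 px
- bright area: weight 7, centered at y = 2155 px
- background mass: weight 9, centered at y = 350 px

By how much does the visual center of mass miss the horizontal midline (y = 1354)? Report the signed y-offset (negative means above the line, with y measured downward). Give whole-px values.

Weights sum to 3 + 2 + 8 + 4 + 7 + 9 = 33.
y-moment: 3·2518 + 2·2046 + 8·1028 + 4·2522 + 7·2155 + 9·350 = 48193; centroid 48193/33 ≈ 1460.39.
Offset from y = 1354: 1460.39 − 1354 ≈ 106.39.

≈ 106 px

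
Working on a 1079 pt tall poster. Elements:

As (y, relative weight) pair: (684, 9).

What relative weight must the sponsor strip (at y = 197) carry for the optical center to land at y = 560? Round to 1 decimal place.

w ≈ 3.1

Known: weight 9 with moment 9·684 = 6156.
Set Σw·y/Σw = 560: (6156 + 197w) = 560·(9 + w).
Solving: w = (560·9 − 6156) / (197 − 560) = -1116 / -363 ≈ 3.07.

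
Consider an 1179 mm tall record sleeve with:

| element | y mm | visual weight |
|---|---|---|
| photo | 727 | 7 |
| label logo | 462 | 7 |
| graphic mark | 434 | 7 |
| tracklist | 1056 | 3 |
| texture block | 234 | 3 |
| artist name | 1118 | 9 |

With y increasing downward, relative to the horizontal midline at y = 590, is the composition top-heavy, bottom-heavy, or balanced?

Weights sum to 7 + 7 + 7 + 3 + 3 + 9 = 36.
Σw·y = 25293; ȳ = 25293/36 ≈ 702.58.
702.6 lies below (larger y than) the midline 590, so the layout is bottom-heavy.

bottom-heavy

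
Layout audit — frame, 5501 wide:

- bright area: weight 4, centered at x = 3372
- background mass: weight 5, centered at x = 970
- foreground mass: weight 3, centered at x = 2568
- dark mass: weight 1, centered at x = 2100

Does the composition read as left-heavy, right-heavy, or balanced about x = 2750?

left-heavy

Σw = 4 + 5 + 3 + 1 = 13.
x: (4·3372 + 5·970 + 3·2568 + 1·2100) / 13 = 28142 / 13 ≈ 2164.77
2164.8 vs midline 2750 → left-heavy.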